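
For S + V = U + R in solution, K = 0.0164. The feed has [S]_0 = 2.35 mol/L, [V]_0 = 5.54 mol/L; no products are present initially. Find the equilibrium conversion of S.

Let X = conversion of S; extent ξ = 2.35·X mol/L.
Concentrations: [S] = 2.35 − 2.35X; [V] = 5.54 − 2.35X; [U] = 2.35X; [R] = 2.35X.
K = [U] [R] / ([S] [V]).
This equals 0.0164 at X = 0.172 (the root in 0 < X < 1).

X = 0.172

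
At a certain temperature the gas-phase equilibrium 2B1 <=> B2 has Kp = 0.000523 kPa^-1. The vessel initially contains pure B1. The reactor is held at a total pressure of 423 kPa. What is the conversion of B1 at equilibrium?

Basis: 1 mol B1 initially; let X = conversion of B1. Extent ξ = 0.5X.
At extent ξ: n_B1 = 1 − X; n_B2 = 0.5X.
Total moles n_T = 1 − 0.5X.
With p_i = (n_i/n_T)P, Kp = p_B2 / (p_B1^2).
Setting this equal to 0.000523 kPa^-1 and taking the physical root (0 < X < 1) gives X = 0.272.

X = 0.272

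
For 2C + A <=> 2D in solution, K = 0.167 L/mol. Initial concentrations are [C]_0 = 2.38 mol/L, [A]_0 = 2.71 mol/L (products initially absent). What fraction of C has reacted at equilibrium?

X = 0.380

Let X = conversion of C; extent ξ = 2.38X/2 mol/L.
Concentrations: [C] = 2.38 − 2.38X; [A] = 2.71 − 1.19X; [D] = 2.38X.
K = [D]^2 / ([C]^2 [A]).
Equating to 0.167 L/mol: the physical root is X = 0.380.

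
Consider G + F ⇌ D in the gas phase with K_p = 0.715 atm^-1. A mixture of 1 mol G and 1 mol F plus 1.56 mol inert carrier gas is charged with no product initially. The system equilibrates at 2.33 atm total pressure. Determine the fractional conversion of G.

X = 0.270

Take 1 mol G as basis and let X be its fractional conversion, so ξ = X.
Species balance: n_G = 1 − X; n_F = 1 − X; n_D = X; n_I = 1.56 (inert).
Total moles n_T = 3.56 − X.
Mole fractions y_i = n_i/n_T; K_p = p_D / (p_G p_F) with p_i = y_i·P.
This yields a degree-2 equation in X; solving on (0,1), X = 0.270.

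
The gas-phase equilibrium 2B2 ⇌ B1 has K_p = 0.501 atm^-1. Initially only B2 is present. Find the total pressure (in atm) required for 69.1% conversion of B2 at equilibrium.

Basis: 1 mol B2 initially; let X = conversion of B2. Extent ξ = 0.5X.
Moles: n_B2 = 1 − X; n_B1 = 0.5X.
Summing: n_T = 1 − 0.5X.
K_p = p_B1 / (p_B2^2) with p_i = (n_i/n_T)·P.
At X = 0.691: the mole-fraction product g(X) = Π y_i^ν_i = 2.368. Since K_p = g(X)·P^{-1}, P = (g/K_p)^(1/1) = (2.368/0.501)^(1/1) = 4.73 atm.

P = 4.73 atm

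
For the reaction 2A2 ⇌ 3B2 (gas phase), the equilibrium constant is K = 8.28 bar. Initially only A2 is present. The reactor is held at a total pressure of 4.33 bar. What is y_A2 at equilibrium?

Take 1 mol A2 as basis and let X be its fractional conversion, so ξ = 0.5X.
At extent ξ: n_A2 = 1 − X; n_B2 = 1.5X.
n_T = Σnᵢ = 1 + 0.5X.
Mole fractions y_i = n_i/n_T; K = p_B2^3 / (p_A2^2) with p_i = y_i·P.
Equating to 8.28 bar and solving on 0 < X < 1: X = 0.536.
Then n_A2 = 0.464, n_T = 1.27, so y_A2 = 0.365.

y_A2 = 0.365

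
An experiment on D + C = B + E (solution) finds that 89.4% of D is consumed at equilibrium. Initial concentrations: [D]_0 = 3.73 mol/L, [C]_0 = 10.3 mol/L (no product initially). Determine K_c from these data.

Let X = conversion of D.
Concentrations: [D] = 3.73 − 3.73X; [C] = 10.3 − 3.73X; [B] = 3.73X; [E] = 3.73X.
At X = 0.894: [D] = 0.395, [C] = 6.97, [B] = 3.33, [E] = 3.33.
K_c = [B] [E] / ([D] [C]) = 4.04.

K_c = 4.04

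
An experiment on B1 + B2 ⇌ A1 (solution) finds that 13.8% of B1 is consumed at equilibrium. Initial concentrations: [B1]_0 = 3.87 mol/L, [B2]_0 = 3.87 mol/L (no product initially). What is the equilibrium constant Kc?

Kc = 0.048 L/mol

Let X = conversion of B1.
Concentrations: [B1] = 3.87 − 3.87X; [B2] = 3.87 − 3.87X; [A1] = 3.87X.
At X = 0.138: [B1] = 3.34, [B2] = 3.34, [A1] = 0.534.
Kc = [A1] / ([B1] [B2]) = 0.048 L/mol.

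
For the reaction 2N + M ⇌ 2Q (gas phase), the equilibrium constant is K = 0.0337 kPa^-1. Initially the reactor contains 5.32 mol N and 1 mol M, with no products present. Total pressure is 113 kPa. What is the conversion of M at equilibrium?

Let X = conversion of M (basis 1 mol M); extent of reaction ξ = X.
Moles: n_N = 5.32 − 2X; n_M = 1 − X; n_Q = 2X.
Total moles n_T = 6.32 − X.
y_i = n_i/n_T, p_i = y_i·P. K = p_Q^2 / (p_N^2 p_M).
Substituting and setting equal to 0.0337 kPa^-1 gives a polynomial in X; the root in (0,1) is X = 0.764.

X = 0.764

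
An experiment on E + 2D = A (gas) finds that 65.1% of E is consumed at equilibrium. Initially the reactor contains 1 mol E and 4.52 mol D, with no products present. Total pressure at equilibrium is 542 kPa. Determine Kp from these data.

Kp = 1.09e-05 kPa^-2

Basis: 1 mol E initially; let X = conversion of E. Extent ξ = X.
At extent ξ: n_E = 1 − X; n_D = 4.52 − 2X; n_A = X.
n_T = Σnᵢ = 5.52 − 2X.
At X = 0.651: n_E = 0.349, n_D = 3.22, n_A = 0.651, n_T = 4.22.
p_i = (n_i/n_T)·P. Kp = p_A / (p_E p_D^2) = 1.09e-05 kPa^-2.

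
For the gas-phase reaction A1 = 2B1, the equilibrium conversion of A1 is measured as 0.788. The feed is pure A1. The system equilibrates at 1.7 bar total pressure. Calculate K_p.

K_p = 11.1 bar

Let X = conversion of A1 (basis 1 mol A1); extent of reaction ξ = X.
Moles: n_A1 = 1 − X; n_B1 = 2X.
Summing: n_T = 1 + X.
At X = 0.788: n_A1 = 0.212, n_B1 = 1.58, n_T = 1.79.
p_i = (n_i/n_T)·P. K_p = p_B1^2 / (p_A1) = 11.1 bar.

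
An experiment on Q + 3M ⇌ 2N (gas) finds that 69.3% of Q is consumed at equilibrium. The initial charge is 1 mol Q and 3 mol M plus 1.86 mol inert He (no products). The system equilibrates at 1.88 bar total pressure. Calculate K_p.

K_p = 45.4 bar^-2

Let X = conversion of Q (basis 1 mol Q); extent of reaction ξ = X.
Species balance: n_Q = 1 − X; n_M = 3 − 3X; n_N = 2X; n_I = 1.86 (inert).
n_T = Σnᵢ = 5.86 − 2X.
At X = 0.693: n_Q = 0.307, n_M = 0.921, n_N = 1.39, n_T = 4.47.
p_i = (n_i/n_T)·P. K_p = p_N^2 / (p_Q p_M^3) = 45.4 bar^-2.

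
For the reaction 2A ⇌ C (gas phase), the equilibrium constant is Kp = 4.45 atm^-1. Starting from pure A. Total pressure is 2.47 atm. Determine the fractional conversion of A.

Let X = conversion of A (basis 1 mol A); extent of reaction ξ = 0.5X.
Moles: n_A = 1 − X; n_C = 0.5X.
n_T = Σnᵢ = 1 − 0.5X.
Mole fractions y_i = n_i/n_T; Kp = p_C / (p_A^2) with p_i = y_i·P.
Substituting and setting equal to 4.45 atm^-1 gives a polynomial in X; the root in (0,1) is X = 0.851.

X = 0.851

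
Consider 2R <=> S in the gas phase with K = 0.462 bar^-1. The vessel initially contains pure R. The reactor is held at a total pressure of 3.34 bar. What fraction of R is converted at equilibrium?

X = 0.627

Let X = conversion of R (basis 1 mol R); extent of reaction ξ = 0.5X.
Mole table: n_R = 1 − X; n_S = 0.5X.
Summing: n_T = 1 − 0.5X.
y_i = n_i/n_T, p_i = y_i·P. K = p_S / (p_R^2).
Equating to 0.462 bar^-1 and solving on 0 < X < 1: X = 0.627.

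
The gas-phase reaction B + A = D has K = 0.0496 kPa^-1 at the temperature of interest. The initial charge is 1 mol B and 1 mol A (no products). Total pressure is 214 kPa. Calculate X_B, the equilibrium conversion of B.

Basis: 1 mol B initially; let X = conversion of B. Extent ξ = X.
Species balance: n_B = 1 − X; n_A = 1 − X; n_D = X.
Total moles n_T = 2 − X.
y_i = n_i/n_T, p_i = y_i·P. K = p_D / (p_B p_A).
This yields a degree-2 equation in X; solving on (0,1), X = 0.707.

X = 0.707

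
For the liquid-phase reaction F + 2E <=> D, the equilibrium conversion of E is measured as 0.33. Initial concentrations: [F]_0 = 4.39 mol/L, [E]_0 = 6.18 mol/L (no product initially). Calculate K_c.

K_c = 0.0176 (mol/L)^-2

Let X = conversion of E.
Concentrations: [F] = 4.39 − 3.09X; [E] = 6.18 − 6.18X; [D] = 3.09X.
At X = 0.33: [F] = 3.37, [E] = 4.14, [D] = 1.02.
K_c = [D] / ([F] [E]^2) = 0.0176 (mol/L)^-2.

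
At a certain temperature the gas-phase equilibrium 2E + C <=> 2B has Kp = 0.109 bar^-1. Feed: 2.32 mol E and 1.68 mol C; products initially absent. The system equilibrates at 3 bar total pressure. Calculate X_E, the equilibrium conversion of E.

X = 0.259

Let X = conversion of E (basis 2.32 mol E); extent of reaction ξ = 1.16X.
Species balance: n_E = 2.32 − 2.32X; n_C = 1.68 − 1.16X; n_B = 2.32X.
Summing: n_T = 4 − 1.16X.
With p_i = (n_i/n_T)P, Kp = p_B^2 / (p_E^2 p_C).
Equating to 0.109 bar^-1 and solving on 0 < X < 1: X = 0.259.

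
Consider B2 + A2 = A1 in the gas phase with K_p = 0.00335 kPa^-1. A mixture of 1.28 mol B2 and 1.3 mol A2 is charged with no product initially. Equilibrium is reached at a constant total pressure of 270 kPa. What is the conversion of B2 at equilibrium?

Take 1.28 mol B2 as basis and let X be its fractional conversion, so ξ = 1.28X.
At extent ξ: n_B2 = 1.28 − 1.28X; n_A2 = 1.3 − 1.28X; n_A1 = 1.28X.
Total moles n_T = 2.58 − 1.28X.
y_i = n_i/n_T, p_i = y_i·P. K_p = p_A1 / (p_B2 p_A2).
Equating to 0.00335 kPa^-1 and solving on 0 < X < 1: X = 0.278.

X = 0.278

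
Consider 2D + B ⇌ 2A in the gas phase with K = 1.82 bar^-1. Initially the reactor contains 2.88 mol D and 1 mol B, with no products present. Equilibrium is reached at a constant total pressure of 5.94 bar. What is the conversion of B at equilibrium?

X = 0.715

Let X = conversion of B (basis 1 mol B); extent of reaction ξ = X.
Moles: n_D = 2.88 − 2X; n_B = 1 − X; n_A = 2X.
n_T = Σnᵢ = 3.88 − X.
Mole fractions y_i = n_i/n_T; K = p_A^2 / (p_D^2 p_B) with p_i = y_i·P.
Equating to 1.82 bar^-1 and solving on 0 < X < 1: X = 0.715.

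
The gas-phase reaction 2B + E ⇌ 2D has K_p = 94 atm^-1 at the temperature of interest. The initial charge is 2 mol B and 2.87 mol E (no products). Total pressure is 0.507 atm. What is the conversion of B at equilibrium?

Take 2 mol B as basis and let X be its fractional conversion, so ξ = X.
At extent ξ: n_B = 2 − 2X; n_E = 2.87 − X; n_D = 2X.
Total moles n_T = 4.87 − X.
y_i = n_i/n_T, p_i = y_i·P. K_p = p_D^2 / (p_B^2 p_E).
This yields a degree-3 equation in X; solving on (0,1), X = 0.831.

X = 0.831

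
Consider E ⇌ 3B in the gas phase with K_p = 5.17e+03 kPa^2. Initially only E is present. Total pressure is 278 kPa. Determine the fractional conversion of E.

X = 0.153

Take 1 mol E as basis and let X be its fractional conversion, so ξ = X.
At extent ξ: n_E = 1 − X; n_B = 3X.
Summing: n_T = 1 + 2X.
With p_i = (n_i/n_T)P, K_p = p_B^3 / (p_E).
Setting this equal to 5.17e+03 kPa^2 and taking the physical root (0 < X < 1) gives X = 0.153.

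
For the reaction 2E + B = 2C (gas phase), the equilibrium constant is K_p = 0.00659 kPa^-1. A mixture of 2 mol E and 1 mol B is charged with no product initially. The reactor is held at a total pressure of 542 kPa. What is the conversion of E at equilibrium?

X = 0.465

Take 2 mol E as basis and let X be its fractional conversion, so ξ = X.
Moles: n_E = 2 − 2X; n_B = 1 − X; n_C = 2X.
n_T = Σnᵢ = 3 − X.
With p_i = (n_i/n_T)P, K_p = p_C^2 / (p_E^2 p_B).
Substituting and setting equal to 0.00659 kPa^-1 gives a polynomial in X; the root in (0,1) is X = 0.465.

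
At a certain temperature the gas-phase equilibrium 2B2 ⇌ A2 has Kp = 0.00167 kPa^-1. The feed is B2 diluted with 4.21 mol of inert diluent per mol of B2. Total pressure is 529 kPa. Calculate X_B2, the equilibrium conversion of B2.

Take 1 mol B2 as basis and let X be its fractional conversion, so ξ = 0.5X.
Mole table: n_B2 = 1 − X; n_A2 = 0.5X; n_I = 4.21 (inert).
Total moles n_T = 5.21 − 0.5X.
Mole fractions y_i = n_i/n_T; Kp = p_A2 / (p_B2^2) with p_i = y_i·P.
Equating to 0.00167 kPa^-1 and solving on 0 < X < 1: X = 0.214.

X = 0.214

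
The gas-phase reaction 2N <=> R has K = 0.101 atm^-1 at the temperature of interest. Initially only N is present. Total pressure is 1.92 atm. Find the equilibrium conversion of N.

Basis: 1 mol N initially; let X = conversion of N. Extent ξ = 0.5X.
At extent ξ: n_N = 1 − X; n_R = 0.5X.
n_T = Σnᵢ = 1 − 0.5X.
y_i = n_i/n_T, p_i = y_i·P. K = p_R / (p_N^2).
Equating to 0.101 atm^-1 and solving on 0 < X < 1: X = 0.250.

X = 0.250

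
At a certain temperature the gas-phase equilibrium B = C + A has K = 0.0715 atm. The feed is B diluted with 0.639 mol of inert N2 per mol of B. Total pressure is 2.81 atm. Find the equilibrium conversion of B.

Basis: 1 mol B initially; let X = conversion of B. Extent ξ = X.
Moles: n_B = 1 − X; n_C = X; n_A = X; n_I = 0.639 (inert).
Summing: n_T = 1.64 + X.
Mole fractions y_i = n_i/n_T; K = p_C p_A / (p_B) with p_i = y_i·P.
Equating to 0.0715 atm and solving on 0 < X < 1: X = 0.194.

X = 0.194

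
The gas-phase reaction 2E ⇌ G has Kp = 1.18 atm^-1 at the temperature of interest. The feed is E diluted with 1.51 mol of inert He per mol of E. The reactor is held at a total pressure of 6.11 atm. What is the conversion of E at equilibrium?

Basis: 1 mol E initially; let X = conversion of E. Extent ξ = 0.5X.
Mole table: n_E = 1 − X; n_G = 0.5X; n_I = 1.51 (inert).
Summing: n_T = 2.51 − 0.5X.
With p_i = (n_i/n_T)P, Kp = p_G / (p_E^2).
This yields a degree-2 equation in X; solving on (0,1), X = 0.680.

X = 0.680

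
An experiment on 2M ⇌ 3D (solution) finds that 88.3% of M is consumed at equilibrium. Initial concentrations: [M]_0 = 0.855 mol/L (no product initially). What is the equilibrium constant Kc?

Kc = 145 mol/L

Let X = conversion of M.
Concentrations: [M] = 0.855 − 0.855X; [D] = 1.28X.
At X = 0.883: [M] = 0.1, [D] = 1.13.
Kc = [D]^3 / ([M]^2) = 145 mol/L.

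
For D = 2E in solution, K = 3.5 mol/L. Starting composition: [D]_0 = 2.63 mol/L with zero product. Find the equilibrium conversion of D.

X = 0.434

Let X = conversion of D; extent ξ = 2.63·X mol/L.
Concentrations: [D] = 2.63 − 2.63X; [E] = 5.26X.
K = [E]^2 / ([D]).
Solving K = 3.5 for X ∈ (0,1): X = 0.434.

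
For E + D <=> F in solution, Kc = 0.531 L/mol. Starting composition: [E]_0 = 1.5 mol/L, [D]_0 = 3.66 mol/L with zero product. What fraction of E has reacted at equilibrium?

X = 0.595

Let X = conversion of E; extent ξ = 1.5·X mol/L.
Concentrations: [E] = 1.5 − 1.5X; [D] = 3.66 − 1.5X; [F] = 1.5X.
Kc = [F] / ([E] [D]).
Setting equal to 0.531 and solving for X on (0,1) gives X = 0.595.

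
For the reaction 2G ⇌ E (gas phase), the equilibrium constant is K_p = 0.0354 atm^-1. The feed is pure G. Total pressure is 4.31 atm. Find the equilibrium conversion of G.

X = 0.212

Basis: 1 mol G initially; let X = conversion of G. Extent ξ = 0.5X.
Mole table: n_G = 1 − X; n_E = 0.5X.
Total moles n_T = 1 − 0.5X.
Mole fractions y_i = n_i/n_T; K_p = p_E / (p_G^2) with p_i = y_i·P.
This yields a degree-2 equation in X; solving on (0,1), X = 0.212.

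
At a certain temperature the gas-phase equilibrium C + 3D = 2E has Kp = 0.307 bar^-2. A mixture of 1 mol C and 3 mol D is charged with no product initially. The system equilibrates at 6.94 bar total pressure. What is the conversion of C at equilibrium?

Take 1 mol C as basis and let X be its fractional conversion, so ξ = X.
Mole table: n_C = 1 − X; n_D = 3 − 3X; n_E = 2X.
n_T = Σnᵢ = 4 − 2X.
y_i = n_i/n_T, p_i = y_i·P. Kp = p_E^2 / (p_C p_D^3).
Substituting and setting equal to 0.307 bar^-2 gives a polynomial in X; the root in (0,1) is X = 0.592.

X = 0.592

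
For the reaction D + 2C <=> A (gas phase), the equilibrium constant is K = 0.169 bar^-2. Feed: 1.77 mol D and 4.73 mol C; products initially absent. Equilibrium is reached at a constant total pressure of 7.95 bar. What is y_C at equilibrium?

y_C = 0.537

Let X = conversion of D (basis 1.77 mol D); extent of reaction ξ = 1.77X.
Species balance: n_D = 1.77 − 1.77X; n_C = 4.73 − 3.54X; n_A = 1.77X.
n_T = Σnᵢ = 6.5 − 3.54X.
Mole fractions y_i = n_i/n_T; K = p_A / (p_D p_C^2) with p_i = y_i·P.
This yields a degree-3 equation in X; solving on (0,1), X = 0.755.
Then n_C = 2.06, n_T = 3.83, so y_C = 0.537.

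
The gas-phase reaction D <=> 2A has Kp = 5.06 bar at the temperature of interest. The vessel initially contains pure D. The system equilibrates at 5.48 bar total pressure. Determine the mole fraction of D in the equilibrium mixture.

y_D = 0.396

Take 1 mol D as basis and let X be its fractional conversion, so ξ = X.
Species balance: n_D = 1 − X; n_A = 2X.
Total moles n_T = 1 + X.
Mole fractions y_i = n_i/n_T; Kp = p_A^2 / (p_D) with p_i = y_i·P.
Substituting and setting equal to 5.06 bar gives a polynomial in X; the root in (0,1) is X = 0.433.
Then n_D = 0.567, n_T = 1.43, so y_D = 0.396.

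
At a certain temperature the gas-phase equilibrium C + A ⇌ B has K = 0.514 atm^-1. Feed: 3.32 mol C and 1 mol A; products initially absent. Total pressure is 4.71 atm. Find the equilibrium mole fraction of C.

Take 1 mol A as basis and let X be its fractional conversion, so ξ = X.
Species balance: n_C = 3.32 − X; n_A = 1 − X; n_B = X.
n_T = Σnᵢ = 4.32 − X.
Mole fractions y_i = n_i/n_T; K = p_B / (p_C p_A) with p_i = y_i·P.
Equating to 0.514 atm^-1 and solving on 0 < X < 1: X = 0.638.
Then n_C = 2.68, n_T = 3.68, so y_C = 0.728.

y_C = 0.728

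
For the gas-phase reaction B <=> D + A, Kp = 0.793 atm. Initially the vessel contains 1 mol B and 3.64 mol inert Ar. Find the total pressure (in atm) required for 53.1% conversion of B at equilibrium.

P = 6.82 atm

Take 1 mol B as basis and let X be its fractional conversion, so ξ = X.
At extent ξ: n_B = 1 − X; n_D = X; n_A = X; n_I = 3.64 (inert).
n_T = Σnᵢ = 4.64 + X.
Kp = p_D p_A / (p_B) with p_i = (n_i/n_T)·P.
At X = 0.531: the mole-fraction product g(X) = Π y_i^ν_i = 0.1163. Since Kp = g(X)·P^{1}, P = (Kp/g)^(1/1) = (0.793/0.1163)^(1/1) = 6.82 atm.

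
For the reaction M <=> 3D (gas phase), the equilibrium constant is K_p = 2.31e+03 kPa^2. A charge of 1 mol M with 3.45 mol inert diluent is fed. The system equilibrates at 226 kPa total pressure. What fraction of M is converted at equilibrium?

X = 0.310

Let X = conversion of M (basis 1 mol M); extent of reaction ξ = X.
Moles: n_M = 1 − X; n_D = 3X; n_I = 3.45 (inert).
Summing: n_T = 4.45 + 2X.
Mole fractions y_i = n_i/n_T; K_p = p_D^3 / (p_M) with p_i = y_i·P.
Equating to 2.31e+03 kPa^2 and solving on 0 < X < 1: X = 0.310.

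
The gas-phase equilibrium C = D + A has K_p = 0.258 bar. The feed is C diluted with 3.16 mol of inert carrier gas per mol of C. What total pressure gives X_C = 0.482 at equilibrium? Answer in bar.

P = 2.67 bar

Basis: 1 mol C initially; let X = conversion of C. Extent ξ = X.
Moles: n_C = 1 − X; n_D = X; n_A = X; n_I = 3.16 (inert).
Total moles n_T = 4.16 + X.
K_p = p_D p_A / (p_C) with p_i = (n_i/n_T)·P.
At X = 0.482: the mole-fraction product g(X) = Π y_i^ν_i = 0.09662. Since K_p = g(X)·P^{1}, P = (K_p/g)^(1/1) = (0.258/0.09662)^(1/1) = 2.67 bar.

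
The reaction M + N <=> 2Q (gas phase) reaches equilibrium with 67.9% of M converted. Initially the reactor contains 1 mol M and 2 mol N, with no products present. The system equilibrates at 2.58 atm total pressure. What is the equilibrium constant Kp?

Take 1 mol M as basis and let X be its fractional conversion, so ξ = X.
Mole table: n_M = 1 − X; n_N = 2 − X; n_Q = 2X.
Total moles n_T = 3 (Δν = 0, constant).
At X = 0.679: n_M = 0.321, n_N = 1.32, n_Q = 1.36, n_T = 3.
p_i = (n_i/n_T)·P. Kp = p_Q^2 / (p_M p_N) = 4.35.

Kp = 4.35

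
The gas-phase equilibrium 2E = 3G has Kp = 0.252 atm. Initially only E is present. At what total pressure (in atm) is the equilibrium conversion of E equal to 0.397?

P = 0.52 atm

Let X = conversion of E (basis 1 mol E); extent of reaction ξ = 0.5X.
Species balance: n_E = 1 − X; n_G = 1.5X.
n_T = Σnᵢ = 1 + 0.5X.
Kp = p_G^3 / (p_E^2) with p_i = (n_i/n_T)·P.
At X = 0.397: the mole-fraction product g(X) = Π y_i^ν_i = 0.4846. Since Kp = g(X)·P^{1}, P = (Kp/g)^(1/1) = (0.252/0.4846)^(1/1) = 0.52 atm.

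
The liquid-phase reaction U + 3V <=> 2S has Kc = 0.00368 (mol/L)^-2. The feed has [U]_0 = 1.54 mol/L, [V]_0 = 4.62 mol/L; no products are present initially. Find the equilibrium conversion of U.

X = 0.168

Let X = conversion of U; extent ξ = 1.54·X mol/L.
Concentrations: [U] = 1.54 − 1.54X; [V] = 4.62 − 4.62X; [S] = 3.08X.
Kc = [S]^2 / ([U] [V]^3).
This equals 0.00368 at X = 0.168 (the root in 0 < X < 1).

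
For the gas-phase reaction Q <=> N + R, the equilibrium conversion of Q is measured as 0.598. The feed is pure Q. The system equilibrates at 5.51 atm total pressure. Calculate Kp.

Take 1 mol Q as basis and let X be its fractional conversion, so ξ = X.
Species balance: n_Q = 1 − X; n_N = X; n_R = X.
Total moles n_T = 1 + X.
At X = 0.598: n_Q = 0.402, n_N = 0.598, n_R = 0.598, n_T = 1.6.
p_i = (n_i/n_T)·P. Kp = p_N p_R / (p_Q) = 3.07 atm.

Kp = 3.07 atm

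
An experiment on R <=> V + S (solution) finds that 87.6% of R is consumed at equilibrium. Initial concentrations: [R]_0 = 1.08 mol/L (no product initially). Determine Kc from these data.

Kc = 6.68 mol/L

Let X = conversion of R.
Concentrations: [R] = 1.08 − 1.08X; [V] = 1.08X; [S] = 1.08X.
At X = 0.876: [R] = 0.134, [V] = 0.946, [S] = 0.946.
Kc = [V] [S] / ([R]) = 6.68 mol/L.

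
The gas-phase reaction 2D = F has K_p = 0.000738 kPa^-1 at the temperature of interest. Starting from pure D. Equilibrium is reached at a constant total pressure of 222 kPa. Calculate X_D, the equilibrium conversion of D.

Let X = conversion of D (basis 1 mol D); extent of reaction ξ = 0.5X.
Species balance: n_D = 1 − X; n_F = 0.5X.
n_T = Σnᵢ = 1 − 0.5X.
y_i = n_i/n_T, p_i = y_i·P. K_p = p_F / (p_D^2).
Equating to 0.000738 kPa^-1 and solving on 0 < X < 1: X = 0.223.

X = 0.223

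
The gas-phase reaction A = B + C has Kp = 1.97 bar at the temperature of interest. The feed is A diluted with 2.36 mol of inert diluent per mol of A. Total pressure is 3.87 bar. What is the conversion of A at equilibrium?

X = 0.739

Basis: 1 mol A initially; let X = conversion of A. Extent ξ = X.
Mole table: n_A = 1 − X; n_B = X; n_C = X; n_I = 2.36 (inert).
n_T = Σnᵢ = 3.36 + X.
y_i = n_i/n_T, p_i = y_i·P. Kp = p_B p_C / (p_A).
Setting this equal to 1.97 bar and taking the physical root (0 < X < 1) gives X = 0.739.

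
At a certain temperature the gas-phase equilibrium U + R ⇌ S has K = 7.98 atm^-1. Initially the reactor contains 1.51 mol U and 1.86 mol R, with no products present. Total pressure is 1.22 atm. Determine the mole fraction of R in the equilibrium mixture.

Take 1.51 mol U as basis and let X be its fractional conversion, so ξ = 1.51X.
Moles: n_U = 1.51 − 1.51X; n_R = 1.86 − 1.51X; n_S = 1.51X.
Total moles n_T = 3.37 − 1.51X.
y_i = n_i/n_T, p_i = y_i·P. K = p_S / (p_U p_R).
This yields a degree-2 equation in X; solving on (0,1), X = 0.758.
Then n_R = 0.716, n_T = 2.23, so y_R = 0.322.

y_R = 0.322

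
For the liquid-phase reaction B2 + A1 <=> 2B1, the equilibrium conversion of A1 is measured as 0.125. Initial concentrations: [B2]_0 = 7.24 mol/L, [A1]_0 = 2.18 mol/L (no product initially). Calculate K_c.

K_c = 0.0223

Let X = conversion of A1.
Concentrations: [B2] = 7.24 − 2.18X; [A1] = 2.18 − 2.18X; [B1] = 4.36X.
At X = 0.125: [B2] = 6.97, [A1] = 1.91, [B1] = 0.545.
K_c = [B1]^2 / ([B2] [A1]) = 0.0223.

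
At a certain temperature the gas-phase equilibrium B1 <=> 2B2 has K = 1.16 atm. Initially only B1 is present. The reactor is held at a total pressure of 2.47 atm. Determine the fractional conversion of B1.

Let X = conversion of B1 (basis 1 mol B1); extent of reaction ξ = X.
Species balance: n_B1 = 1 − X; n_B2 = 2X.
Total moles n_T = 1 + X.
Mole fractions y_i = n_i/n_T; K = p_B2^2 / (p_B1) with p_i = y_i·P.
Substituting and setting equal to 1.16 atm gives a polynomial in X; the root in (0,1) is X = 0.324.

X = 0.324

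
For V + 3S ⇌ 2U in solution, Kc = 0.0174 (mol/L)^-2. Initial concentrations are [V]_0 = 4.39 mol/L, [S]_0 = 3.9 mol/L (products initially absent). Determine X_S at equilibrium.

X = 0.378

Let X = conversion of S; extent ξ = 3.9X/3 mol/L.
Concentrations: [V] = 4.39 − 1.3X; [S] = 3.9 − 3.9X; [U] = 2.6X.
Kc = [U]^2 / ([V] [S]^3).
Setting equal to 0.0174 and solving for X on (0,1) gives X = 0.378.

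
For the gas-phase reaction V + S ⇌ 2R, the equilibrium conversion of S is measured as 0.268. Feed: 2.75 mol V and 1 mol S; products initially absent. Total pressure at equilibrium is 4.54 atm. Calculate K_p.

K_p = 0.158

Basis: 1 mol S initially; let X = conversion of S. Extent ξ = X.
Species balance: n_V = 2.75 − X; n_S = 1 − X; n_R = 2X.
Since Δν = 0, n_T = 3.75 throughout.
At X = 0.268: n_V = 2.48, n_S = 0.732, n_R = 0.536, n_T = 3.75.
p_i = (n_i/n_T)·P. K_p = p_R^2 / (p_V p_S) = 0.158.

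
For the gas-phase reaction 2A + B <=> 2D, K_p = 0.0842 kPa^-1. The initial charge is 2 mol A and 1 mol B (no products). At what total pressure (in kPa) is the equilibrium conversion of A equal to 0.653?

Let X = conversion of A (basis 2 mol A); extent of reaction ξ = X.
At extent ξ: n_A = 2 − 2X; n_B = 1 − X; n_D = 2X.
Summing: n_T = 3 − X.
K_p = p_D^2 / (p_A^2 p_B) with p_i = (n_i/n_T)·P.
At X = 0.653: the mole-fraction product g(X) = Π y_i^ν_i = 23.95. Since K_p = g(X)·P^{-1}, P = (g/K_p)^(1/1) = (23.95/0.0842)^(1/1) = 284 kPa.

P = 284 kPa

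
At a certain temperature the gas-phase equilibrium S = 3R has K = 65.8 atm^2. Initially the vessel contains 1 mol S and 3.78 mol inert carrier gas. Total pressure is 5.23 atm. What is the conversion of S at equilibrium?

Basis: 1 mol S initially; let X = conversion of S. Extent ξ = X.
Species balance: n_S = 1 − X; n_R = 3X; n_I = 3.78 (inert).
Total moles n_T = 4.78 + 2X.
y_i = n_i/n_T, p_i = y_i·P. K = p_R^3 / (p_S).
This yields a degree-3 equation in X; solving on (0,1), X = 0.840.

X = 0.840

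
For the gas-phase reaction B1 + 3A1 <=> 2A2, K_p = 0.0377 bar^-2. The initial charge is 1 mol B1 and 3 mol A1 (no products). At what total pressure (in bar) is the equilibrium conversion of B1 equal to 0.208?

P = 2.36 bar

Let X = conversion of B1 (basis 1 mol B1); extent of reaction ξ = X.
Species balance: n_B1 = 1 − X; n_A1 = 3 − 3X; n_A2 = 2X.
Total moles n_T = 4 − 2X.
K_p = p_A2^2 / (p_B1 p_A1^3) with p_i = (n_i/n_T)·P.
At X = 0.208: the mole-fraction product g(X) = Π y_i^ν_i = 0.2092. Since K_p = g(X)·P^{-2}, P = (g/K_p)^(1/2) = (0.2092/0.0377)^(1/2) = 2.36 bar.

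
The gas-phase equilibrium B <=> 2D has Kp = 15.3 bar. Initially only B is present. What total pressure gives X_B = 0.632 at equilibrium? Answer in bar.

Take 1 mol B as basis and let X be its fractional conversion, so ξ = X.
Moles: n_B = 1 − X; n_D = 2X.
n_T = Σnᵢ = 1 + X.
Kp = p_D^2 / (p_B) with p_i = (n_i/n_T)·P.
At X = 0.632: the mole-fraction product g(X) = Π y_i^ν_i = 2.66. Since Kp = g(X)·P^{1}, P = (Kp/g)^(1/1) = (15.3/2.66)^(1/1) = 5.75 bar.

P = 5.75 bar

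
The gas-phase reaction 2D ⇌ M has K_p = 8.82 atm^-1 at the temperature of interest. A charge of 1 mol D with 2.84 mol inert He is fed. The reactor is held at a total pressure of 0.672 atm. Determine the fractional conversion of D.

X = 0.582

Let X = conversion of D (basis 1 mol D); extent of reaction ξ = 0.5X.
Mole table: n_D = 1 − X; n_M = 0.5X; n_I = 2.84 (inert).
Total moles n_T = 3.84 − 0.5X.
y_i = n_i/n_T, p_i = y_i·P. K_p = p_M / (p_D^2).
Substituting and setting equal to 8.82 atm^-1 gives a polynomial in X; the root in (0,1) is X = 0.582.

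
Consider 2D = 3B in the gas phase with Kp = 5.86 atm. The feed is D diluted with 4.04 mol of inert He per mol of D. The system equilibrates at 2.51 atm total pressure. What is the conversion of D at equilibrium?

Let X = conversion of D (basis 1 mol D); extent of reaction ξ = 0.5X.
Species balance: n_D = 1 − X; n_B = 1.5X; n_I = 4.04 (inert).
Total moles n_T = 5.04 + 0.5X.
With p_i = (n_i/n_T)P, Kp = p_B^3 / (p_D^2).
This yields a degree-3 equation in X; solving on (0,1), X = 0.698.

X = 0.698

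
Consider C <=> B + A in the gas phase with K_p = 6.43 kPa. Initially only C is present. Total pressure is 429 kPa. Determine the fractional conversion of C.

X = 0.122

Basis: 1 mol C initially; let X = conversion of C. Extent ξ = X.
Species balance: n_C = 1 − X; n_B = X; n_A = X.
Summing: n_T = 1 + X.
With p_i = (n_i/n_T)P, K_p = p_B p_A / (p_C).
Setting this equal to 6.43 kPa and taking the physical root (0 < X < 1) gives X = 0.122.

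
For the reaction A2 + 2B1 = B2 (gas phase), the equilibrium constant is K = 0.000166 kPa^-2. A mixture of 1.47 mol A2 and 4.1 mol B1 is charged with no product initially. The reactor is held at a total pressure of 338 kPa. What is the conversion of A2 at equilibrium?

Basis: 1.47 mol A2 initially; let X = conversion of A2. Extent ξ = 1.47X.
At extent ξ: n_A2 = 1.47 − 1.47X; n_B1 = 4.1 − 2.94X; n_B2 = 1.47X.
Summing: n_T = 5.57 − 2.94X.
Mole fractions y_i = n_i/n_T; K = p_B2 / (p_A2 p_B1^2) with p_i = y_i·P.
Substituting and setting equal to 0.000166 kPa^-2 gives a polynomial in X; the root in (0,1) is X = 0.840.

X = 0.840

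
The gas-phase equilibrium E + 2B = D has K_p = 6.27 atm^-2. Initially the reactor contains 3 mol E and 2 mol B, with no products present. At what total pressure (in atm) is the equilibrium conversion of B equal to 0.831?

Let X = conversion of B (basis 2 mol B); extent of reaction ξ = X.
Moles: n_E = 3 − X; n_B = 2 − 2X; n_D = X.
n_T = Σnᵢ = 5 − 2X.
K_p = p_D / (p_E p_B^2) with p_i = (n_i/n_T)·P.
At X = 0.831: the mole-fraction product g(X) = Π y_i^ν_i = 37.37. Since K_p = g(X)·P^{-2}, P = (g/K_p)^(1/2) = (37.37/6.27)^(1/2) = 2.44 atm.

P = 2.44 atm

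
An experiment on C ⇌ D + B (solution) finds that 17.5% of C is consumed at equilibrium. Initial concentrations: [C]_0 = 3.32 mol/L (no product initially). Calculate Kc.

Let X = conversion of C.
Concentrations: [C] = 3.32 − 3.32X; [D] = 3.32X; [B] = 3.32X.
At X = 0.175: [C] = 2.74, [D] = 0.581, [B] = 0.581.
Kc = [D] [B] / ([C]) = 0.123 mol/L.

Kc = 0.123 mol/L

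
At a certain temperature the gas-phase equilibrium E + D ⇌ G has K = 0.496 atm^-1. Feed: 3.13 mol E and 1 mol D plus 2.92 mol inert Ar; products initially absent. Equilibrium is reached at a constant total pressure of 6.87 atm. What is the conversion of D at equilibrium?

X = 0.574

Let X = conversion of D (basis 1 mol D); extent of reaction ξ = X.
Moles: n_E = 3.13 − X; n_D = 1 − X; n_G = X; n_I = 2.92 (inert).
Summing: n_T = 7.05 − X.
Mole fractions y_i = n_i/n_T; K = p_G / (p_E p_D) with p_i = y_i·P.
Setting this equal to 0.496 atm^-1 and taking the physical root (0 < X < 1) gives X = 0.574.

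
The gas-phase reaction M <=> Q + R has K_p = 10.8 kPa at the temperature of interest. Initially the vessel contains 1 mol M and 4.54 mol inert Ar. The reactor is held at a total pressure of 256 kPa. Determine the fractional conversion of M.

Take 1 mol M as basis and let X be its fractional conversion, so ξ = X.
At extent ξ: n_M = 1 − X; n_Q = X; n_R = X; n_I = 4.54 (inert).
n_T = Σnᵢ = 5.54 + X.
y_i = n_i/n_T, p_i = y_i·P. K_p = p_Q p_R / (p_M).
Equating to 10.8 kPa and solving on 0 < X < 1: X = 0.391.

X = 0.391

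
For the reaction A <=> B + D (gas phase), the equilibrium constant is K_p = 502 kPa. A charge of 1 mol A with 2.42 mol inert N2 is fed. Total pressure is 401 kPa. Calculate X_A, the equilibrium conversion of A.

X = 0.862

Take 1 mol A as basis and let X be its fractional conversion, so ξ = X.
Mole table: n_A = 1 − X; n_B = X; n_D = X; n_I = 2.42 (inert).
n_T = Σnᵢ = 3.42 + X.
With p_i = (n_i/n_T)P, K_p = p_B p_D / (p_A).
Equating to 502 kPa and solving on 0 < X < 1: X = 0.862.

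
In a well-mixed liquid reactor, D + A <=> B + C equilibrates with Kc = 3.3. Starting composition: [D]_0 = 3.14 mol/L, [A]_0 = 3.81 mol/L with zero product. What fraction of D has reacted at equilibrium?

X = 0.704

Let X = conversion of D; extent ξ = 3.14·X mol/L.
Concentrations: [D] = 3.14 − 3.14X; [A] = 3.81 − 3.14X; [B] = 3.14X; [C] = 3.14X.
Kc = [B] [C] / ([D] [A]).
Solving Kc = 3.3 for X ∈ (0,1): X = 0.704.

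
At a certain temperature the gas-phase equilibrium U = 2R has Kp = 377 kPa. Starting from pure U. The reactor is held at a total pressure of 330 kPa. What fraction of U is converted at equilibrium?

X = 0.471

Take 1 mol U as basis and let X be its fractional conversion, so ξ = X.
At extent ξ: n_U = 1 − X; n_R = 2X.
Summing: n_T = 1 + X.
With p_i = (n_i/n_T)P, Kp = p_R^2 / (p_U).
Setting this equal to 377 kPa and taking the physical root (0 < X < 1) gives X = 0.471.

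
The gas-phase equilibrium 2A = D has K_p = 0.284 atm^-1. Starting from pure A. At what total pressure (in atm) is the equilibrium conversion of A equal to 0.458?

Basis: 1 mol A initially; let X = conversion of A. Extent ξ = 0.5X.
At extent ξ: n_A = 1 − X; n_D = 0.5X.
Total moles n_T = 1 − 0.5X.
K_p = p_D / (p_A^2) with p_i = (n_i/n_T)·P.
At X = 0.458: the mole-fraction product g(X) = Π y_i^ν_i = 0.601. Since K_p = g(X)·P^{-1}, P = (g/K_p)^(1/1) = (0.601/0.284)^(1/1) = 2.12 atm.

P = 2.12 atm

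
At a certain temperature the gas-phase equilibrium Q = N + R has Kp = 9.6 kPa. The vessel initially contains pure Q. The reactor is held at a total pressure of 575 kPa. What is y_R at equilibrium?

Let X = conversion of Q (basis 1 mol Q); extent of reaction ξ = X.
At extent ξ: n_Q = 1 − X; n_N = X; n_R = X.
n_T = Σnᵢ = 1 + X.
Mole fractions y_i = n_i/n_T; Kp = p_N p_R / (p_Q) with p_i = y_i·P.
This yields a degree-2 equation in X; solving on (0,1), X = 0.128.
Then n_R = 0.128, n_T = 1.13, so y_R = 0.114.

y_R = 0.114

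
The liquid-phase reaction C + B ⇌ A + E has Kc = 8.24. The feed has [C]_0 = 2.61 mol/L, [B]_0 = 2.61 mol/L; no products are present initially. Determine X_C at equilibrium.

Let X = conversion of C; extent ξ = 2.61·X mol/L.
Concentrations: [C] = 2.61 − 2.61X; [B] = 2.61 − 2.61X; [A] = 2.61X; [E] = 2.61X.
Kc = [A] [E] / ([C] [B]).
Equating to 8.24: the physical root is X = 0.742.

X = 0.742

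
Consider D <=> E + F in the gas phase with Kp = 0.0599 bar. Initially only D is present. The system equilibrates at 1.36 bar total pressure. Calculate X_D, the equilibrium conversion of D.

X = 0.205

Basis: 1 mol D initially; let X = conversion of D. Extent ξ = X.
Moles: n_D = 1 − X; n_E = X; n_F = X.
n_T = Σnᵢ = 1 + X.
Mole fractions y_i = n_i/n_T; Kp = p_E p_F / (p_D) with p_i = y_i·P.
Setting this equal to 0.0599 bar and taking the physical root (0 < X < 1) gives X = 0.205.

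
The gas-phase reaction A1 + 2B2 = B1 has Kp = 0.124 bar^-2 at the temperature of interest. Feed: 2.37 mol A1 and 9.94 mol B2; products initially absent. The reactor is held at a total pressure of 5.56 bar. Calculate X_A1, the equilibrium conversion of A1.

Take 2.37 mol A1 as basis and let X be its fractional conversion, so ξ = 2.37X.
At extent ξ: n_A1 = 2.37 − 2.37X; n_B2 = 9.94 − 4.74X; n_B1 = 2.37X.
n_T = Σnᵢ = 12.3 − 4.74X.
With p_i = (n_i/n_T)P, Kp = p_B1 / (p_A1 p_B2^2).
Setting this equal to 0.124 bar^-2 and taking the physical root (0 < X < 1) gives X = 0.677.

X = 0.677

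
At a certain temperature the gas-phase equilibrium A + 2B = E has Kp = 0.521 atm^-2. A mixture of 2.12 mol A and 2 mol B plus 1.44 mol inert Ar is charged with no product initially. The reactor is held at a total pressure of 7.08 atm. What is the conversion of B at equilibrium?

Basis: 2 mol B initially; let X = conversion of B. Extent ξ = X.
Moles: n_A = 2.12 − X; n_B = 2 − 2X; n_E = X; n_I = 1.44 (inert).
Summing: n_T = 5.56 − 2X.
With p_i = (n_i/n_T)P, Kp = p_E / (p_A p_B^2).
Substituting and setting equal to 0.521 atm^-2 gives a polynomial in X; the root in (0,1) is X = 0.712.

X = 0.712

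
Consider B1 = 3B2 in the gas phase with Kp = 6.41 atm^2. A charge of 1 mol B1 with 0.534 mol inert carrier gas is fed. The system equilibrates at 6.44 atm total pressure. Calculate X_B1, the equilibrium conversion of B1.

X = 0.262

Let X = conversion of B1 (basis 1 mol B1); extent of reaction ξ = X.
Species balance: n_B1 = 1 − X; n_B2 = 3X; n_I = 0.534 (inert).
n_T = Σnᵢ = 1.53 + 2X.
With p_i = (n_i/n_T)P, Kp = p_B2^3 / (p_B1).
Substituting and setting equal to 6.41 atm^2 gives a polynomial in X; the root in (0,1) is X = 0.262.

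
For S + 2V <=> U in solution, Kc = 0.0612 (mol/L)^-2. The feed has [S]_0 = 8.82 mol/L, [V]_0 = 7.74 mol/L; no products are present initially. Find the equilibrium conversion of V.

X = 0.665

Let X = conversion of V; extent ξ = 7.74X/2 mol/L.
Concentrations: [S] = 8.82 − 3.87X; [V] = 7.74 − 7.74X; [U] = 3.87X.
Kc = [U] / ([S] [V]^2).
Solving Kc = 0.0612 for X ∈ (0,1): X = 0.665.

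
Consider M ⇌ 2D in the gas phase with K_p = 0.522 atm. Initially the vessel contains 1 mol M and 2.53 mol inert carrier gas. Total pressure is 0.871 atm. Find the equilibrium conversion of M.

X = 0.533

Take 1 mol M as basis and let X be its fractional conversion, so ξ = X.
Mole table: n_M = 1 − X; n_D = 2X; n_I = 2.53 (inert).
n_T = Σnᵢ = 3.53 + X.
With p_i = (n_i/n_T)P, K_p = p_D^2 / (p_M).
Substituting and setting equal to 0.522 atm gives a polynomial in X; the root in (0,1) is X = 0.533.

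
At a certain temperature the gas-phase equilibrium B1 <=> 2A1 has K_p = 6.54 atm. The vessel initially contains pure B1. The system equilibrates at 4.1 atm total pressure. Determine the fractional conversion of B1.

X = 0.534

Take 1 mol B1 as basis and let X be its fractional conversion, so ξ = X.
Species balance: n_B1 = 1 − X; n_A1 = 2X.
n_T = Σnᵢ = 1 + X.
Mole fractions y_i = n_i/n_T; K_p = p_A1^2 / (p_B1) with p_i = y_i·P.
Equating to 6.54 atm and solving on 0 < X < 1: X = 0.534.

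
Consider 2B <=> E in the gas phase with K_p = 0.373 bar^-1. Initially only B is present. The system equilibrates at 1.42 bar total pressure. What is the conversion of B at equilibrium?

X = 0.434

Let X = conversion of B (basis 1 mol B); extent of reaction ξ = 0.5X.
Moles: n_B = 1 − X; n_E = 0.5X.
n_T = Σnᵢ = 1 − 0.5X.
y_i = n_i/n_T, p_i = y_i·P. K_p = p_E / (p_B^2).
Equating to 0.373 bar^-1 and solving on 0 < X < 1: X = 0.434.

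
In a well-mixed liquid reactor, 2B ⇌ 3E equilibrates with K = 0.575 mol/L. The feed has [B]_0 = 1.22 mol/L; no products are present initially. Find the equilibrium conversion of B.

X = 0.378

Let X = conversion of B; extent ξ = 1.22X/2 mol/L.
Concentrations: [B] = 1.22 − 1.22X; [E] = 1.83X.
K = [E]^3 / ([B]^2).
Solving K = 0.575 for X ∈ (0,1): X = 0.378.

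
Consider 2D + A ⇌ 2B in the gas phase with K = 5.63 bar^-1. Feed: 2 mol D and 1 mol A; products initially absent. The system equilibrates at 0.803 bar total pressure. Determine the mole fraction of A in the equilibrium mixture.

y_A = 0.203

Let X = conversion of D (basis 2 mol D); extent of reaction ξ = X.
At extent ξ: n_D = 2 − 2X; n_A = 1 − X; n_B = 2X.
Total moles n_T = 3 − X.
y_i = n_i/n_T, p_i = y_i·P. K = p_B^2 / (p_D^2 p_A).
This yields a degree-3 equation in X; solving on (0,1), X = 0.489.
Then n_A = 0.511, n_T = 2.51, so y_A = 0.203.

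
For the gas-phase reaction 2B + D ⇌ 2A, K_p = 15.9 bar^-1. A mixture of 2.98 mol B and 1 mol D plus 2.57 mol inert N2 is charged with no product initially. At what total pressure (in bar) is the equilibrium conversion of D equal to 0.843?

Take 1 mol D as basis and let X be its fractional conversion, so ξ = X.
At extent ξ: n_B = 2.98 − 2X; n_D = 1 − X; n_A = 2X; n_I = 2.57 (inert).
Total moles n_T = 6.55 − X.
K_p = p_A^2 / (p_B^2 p_D) with p_i = (n_i/n_T)·P.
At X = 0.843: the mole-fraction product g(X) = Π y_i^ν_i = 61.71. Since K_p = g(X)·P^{-1}, P = (g/K_p)^(1/1) = (61.71/15.9)^(1/1) = 3.88 bar.

P = 3.88 bar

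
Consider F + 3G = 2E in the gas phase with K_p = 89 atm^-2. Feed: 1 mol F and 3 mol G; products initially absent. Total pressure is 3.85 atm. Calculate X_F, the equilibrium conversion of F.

Basis: 1 mol F initially; let X = conversion of F. Extent ξ = X.
Moles: n_F = 1 − X; n_G = 3 − 3X; n_E = 2X.
n_T = Σnᵢ = 4 − 2X.
y_i = n_i/n_T, p_i = y_i·P. K_p = p_E^2 / (p_F p_G^3).
Substituting and setting equal to 89 atm^-2 gives a polynomial in X; the root in (0,1) is X = 0.856.

X = 0.856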